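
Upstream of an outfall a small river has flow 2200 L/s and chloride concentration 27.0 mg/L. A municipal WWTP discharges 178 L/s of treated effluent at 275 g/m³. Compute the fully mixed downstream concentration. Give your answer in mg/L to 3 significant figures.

178 L/s = 0.178 m³/s.
2200 L/s = 2.2 m³/s.
Conservation of mass across the mixing zone: C = (0.178·275 + 2.2·27) / (0.178 + 2.2) = 108.3/2.378 = 45.56 mg/L.

45.6 mg/L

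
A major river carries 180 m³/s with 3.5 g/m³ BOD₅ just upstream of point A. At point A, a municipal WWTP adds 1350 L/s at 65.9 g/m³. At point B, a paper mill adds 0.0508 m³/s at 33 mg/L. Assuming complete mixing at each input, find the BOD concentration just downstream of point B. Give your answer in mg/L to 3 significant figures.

1350 L/s = 1.35 m³/s.
After input A: C = (180·3.5 + 1.35·65.9) / 181.3 = 3.965 mg/L.
After input B: C = (181.3·3.965 + 0.0508·33) / 181.4 = 3.973 mg/L.

3.97 mg/L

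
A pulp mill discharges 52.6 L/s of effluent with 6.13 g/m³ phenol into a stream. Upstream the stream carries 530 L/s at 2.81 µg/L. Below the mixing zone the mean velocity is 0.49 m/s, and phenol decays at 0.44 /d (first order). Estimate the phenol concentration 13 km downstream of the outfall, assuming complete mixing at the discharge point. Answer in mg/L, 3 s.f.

0.486 mg/L

52.6 L/s = 0.0526 m³/s.
530 L/s = 0.53 m³/s.
2.81 µg/L = 0.00281 mg/L.
After complete mixing, C₀ = (0.0526·6.13 + 0.53·0.00281) / 0.5826 = 0.556 mg/L.
Travel time t = 1.3e+04 m / 0.49 m/s = 2.653e+04 s = 0.3071 d.
C = 0.556·exp(−0.44·0.3071) = 0.556·0.8736 = 0.4857 mg/L.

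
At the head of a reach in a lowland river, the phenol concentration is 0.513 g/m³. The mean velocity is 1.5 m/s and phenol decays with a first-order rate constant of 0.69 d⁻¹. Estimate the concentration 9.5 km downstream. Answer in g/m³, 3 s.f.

0.488 g/m³

Travel time t = 9.5 km / 1.5 m/s = 9500/1.5 = 6333 s = 0.0733 d.
First-order decay: C = 0.513·exp(−0.69·0.0733) = 0.513·0.9507 = 0.4877 g/m³.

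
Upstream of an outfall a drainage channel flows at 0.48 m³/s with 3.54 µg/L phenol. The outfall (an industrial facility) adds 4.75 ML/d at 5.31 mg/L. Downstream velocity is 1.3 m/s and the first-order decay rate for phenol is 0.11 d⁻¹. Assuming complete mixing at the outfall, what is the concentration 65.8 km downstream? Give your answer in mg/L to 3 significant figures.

0.515 mg/L

4.75 ML/d = 0.05498 m³/s.
3.54 µg/L = 0.00354 mg/L.
After complete mixing, C₀ = (0.05498·5.31 + 0.48·0.00354) / 0.535 = 0.5489 mg/L.
Travel time t = 6.58e+04 m / 1.3 m/s = 5.062e+04 s = 0.5858 d.
C = 0.5489·exp(−0.11·0.5858) = 0.5489·0.9376 = 0.5146 mg/L.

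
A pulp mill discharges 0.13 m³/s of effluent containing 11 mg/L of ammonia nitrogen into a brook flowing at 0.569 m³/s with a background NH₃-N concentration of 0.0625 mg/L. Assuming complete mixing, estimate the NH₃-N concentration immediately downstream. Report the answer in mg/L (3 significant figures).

2.10 mg/L

By mass balance at complete mixing, C = (0.13·11 + 0.569·0.0625) / (0.13 + 0.569) = 1.466/0.699 = 2.097 mg/L.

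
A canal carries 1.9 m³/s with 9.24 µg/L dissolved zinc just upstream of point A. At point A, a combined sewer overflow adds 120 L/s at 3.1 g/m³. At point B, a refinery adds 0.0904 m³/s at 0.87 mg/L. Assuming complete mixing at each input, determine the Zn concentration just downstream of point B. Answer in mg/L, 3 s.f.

0.222 mg/L

9.24 µg/L = 0.00924 mg/L.
120 L/s = 0.12 m³/s.
After input A: C = (1.9·0.00924 + 0.12·3.1) / 2.02 = 0.1928 mg/L.
After input B: C = (2.02·0.1928 + 0.0904·0.87) / 2.11 = 0.2219 mg/L.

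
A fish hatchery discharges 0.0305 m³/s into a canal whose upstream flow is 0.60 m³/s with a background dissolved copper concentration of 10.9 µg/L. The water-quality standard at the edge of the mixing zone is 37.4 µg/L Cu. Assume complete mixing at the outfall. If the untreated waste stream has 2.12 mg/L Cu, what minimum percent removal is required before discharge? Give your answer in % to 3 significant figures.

73.6 %

10.9 µg/L = 0.0109 mg/L.
37.4 µg/L = 0.0374 mg/L.
Mass balance: 0.0374·0.6305 = 0.0305·Cₑ + 0.6·0.0109.
Cₑ = (0.02358 − 0.00654) / 0.0305 = 0.5587 mg/L.
Required removal = 1 − 0.5587/2.12 = 73.65 %.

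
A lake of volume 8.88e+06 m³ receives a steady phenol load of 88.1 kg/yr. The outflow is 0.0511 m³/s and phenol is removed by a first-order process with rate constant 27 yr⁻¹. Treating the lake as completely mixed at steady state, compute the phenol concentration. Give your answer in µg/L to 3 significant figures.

0.365 µg/L

Outflow Q = 0.0511 m³/s × 3.156e+07 s/yr = 1.613e+06 m³/yr.
Steady-state CSTR mass balance: W = Q·C + k·V·C, so C = W/(Q + kV).
Q + kV = 1.613e+06 + 27·8.88e+06 = 2.414e+08 m³/yr.
C = 88.1/2.414e+08 = 3.65e-07 kg/m³ = 0.000365 mg/L = 0.365 µg/L.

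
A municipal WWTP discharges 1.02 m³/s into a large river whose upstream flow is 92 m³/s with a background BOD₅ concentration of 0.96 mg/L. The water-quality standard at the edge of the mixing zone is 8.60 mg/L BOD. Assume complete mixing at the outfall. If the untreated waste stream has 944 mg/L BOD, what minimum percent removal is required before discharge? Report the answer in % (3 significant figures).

26.1 %

Mass balance: 8.6·93.02 = 1.02·Cₑ + 92·0.96.
Cₑ = (800 − 88.32) / 1.02 = 697.7 mg/L.
Required removal = 1 − 697.7/944 = 26.09 %.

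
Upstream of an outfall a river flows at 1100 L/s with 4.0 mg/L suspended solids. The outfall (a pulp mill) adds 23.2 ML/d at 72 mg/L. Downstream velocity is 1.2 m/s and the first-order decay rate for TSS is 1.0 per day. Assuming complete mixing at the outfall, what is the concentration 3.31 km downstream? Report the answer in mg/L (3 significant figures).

16.8 mg/L

23.2 ML/d = 0.2685 m³/s.
1100 L/s = 1.1 m³/s.
After complete mixing, C₀ = (0.2685·72 + 1.1·4) / 1.369 = 17.34 mg/L.
Travel time t = 3310 m / 1.2 m/s = 2758 s = 0.03193 d.
C = 17.34·exp(−1.0·0.03193) = 17.34·0.9686 = 16.8 mg/L.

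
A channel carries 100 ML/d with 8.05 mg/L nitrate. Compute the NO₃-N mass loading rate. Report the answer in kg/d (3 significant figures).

100 ML/d = 1.157 m³/s.
Mass flux = Q·C = 1.157 m³/s × 8.05 g/m³ = 9.317 g/s.
= 9.317 g/s × 86.4 = 805 kg/d.

805 kg/d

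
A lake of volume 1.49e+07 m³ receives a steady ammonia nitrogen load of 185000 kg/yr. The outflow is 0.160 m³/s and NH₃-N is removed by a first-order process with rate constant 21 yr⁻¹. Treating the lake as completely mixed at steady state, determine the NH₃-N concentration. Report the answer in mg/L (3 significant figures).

0.582 mg/L

Outflow Q = 0.160 m³/s × 3.156e+07 s/yr = 5.049e+06 m³/yr.
Steady-state CSTR mass balance: W = Q·C + k·V·C, so C = W/(Q + kV).
Q + kV = 5.049e+06 + 21·1.49e+07 = 3.179e+08 m³/yr.
C = 185000/3.179e+08 = 0.0005819 kg/m³ = 0.5819 mg/L.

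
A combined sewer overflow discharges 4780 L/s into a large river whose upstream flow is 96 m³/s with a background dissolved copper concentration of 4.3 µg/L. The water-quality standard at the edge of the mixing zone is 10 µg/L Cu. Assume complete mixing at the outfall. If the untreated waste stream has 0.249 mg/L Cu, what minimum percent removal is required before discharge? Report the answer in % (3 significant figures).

4780 L/s = 4.78 m³/s.
4.3 µg/L = 0.0043 mg/L.
10 µg/L = 0.01 mg/L.
Mass balance: 0.01·100.8 = 4.78·Cₑ + 96·0.0043.
Cₑ = (1.008 − 0.4128) / 4.78 = 0.1245 mg/L.
Required removal = 1 − 0.1245/0.249 = 50.01 %.

50.0 %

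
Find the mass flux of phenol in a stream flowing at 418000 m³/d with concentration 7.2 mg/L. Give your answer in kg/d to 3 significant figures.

3010 kg/d

418000 m³/d = 4.838 m³/s.
Mass flux = Q·C = 4.838 m³/s × 7.2 g/m³ = 34.83 g/s.
= 34.83 g/s × 86.4 = 3010 kg/d.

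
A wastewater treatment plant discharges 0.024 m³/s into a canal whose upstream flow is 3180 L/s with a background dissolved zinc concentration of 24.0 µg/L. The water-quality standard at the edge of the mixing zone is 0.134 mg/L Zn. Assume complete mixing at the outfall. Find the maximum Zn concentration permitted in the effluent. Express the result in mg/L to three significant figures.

3180 L/s = 3.18 m³/s.
24.0 µg/L = 0.024 mg/L.
Mass balance: 0.134·3.204 = 0.024·Cₑ + 3.18·0.024.
Cₑ = (0.4293 − 0.07632) / 0.024 = 14.71 mg/L.

14.7 mg/L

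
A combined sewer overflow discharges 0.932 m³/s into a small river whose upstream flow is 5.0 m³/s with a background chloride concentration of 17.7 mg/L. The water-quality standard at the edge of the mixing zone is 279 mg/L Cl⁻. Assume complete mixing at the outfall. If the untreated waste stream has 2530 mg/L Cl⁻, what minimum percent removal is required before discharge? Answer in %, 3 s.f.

33.6 %

Mass balance: 279·5.932 = 0.932·Cₑ + 5·17.7.
Cₑ = (1655 − 88.5) / 0.932 = 1681 mg/L.
Required removal = 1 − 1681/2530 = 33.56 %.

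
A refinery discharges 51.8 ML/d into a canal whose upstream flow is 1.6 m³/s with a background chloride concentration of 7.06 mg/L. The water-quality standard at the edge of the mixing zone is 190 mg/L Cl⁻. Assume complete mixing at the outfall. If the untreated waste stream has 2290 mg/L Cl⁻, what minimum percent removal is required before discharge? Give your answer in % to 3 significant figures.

70.4 %

51.8 ML/d = 0.5995 m³/s.
Mass balance: 190·2.2 = 0.5995·Cₑ + 1.6·7.06.
Cₑ = (417.9 − 11.3) / 0.5995 = 678.2 mg/L.
Required removal = 1 − 678.2/2290 = 70.38 %.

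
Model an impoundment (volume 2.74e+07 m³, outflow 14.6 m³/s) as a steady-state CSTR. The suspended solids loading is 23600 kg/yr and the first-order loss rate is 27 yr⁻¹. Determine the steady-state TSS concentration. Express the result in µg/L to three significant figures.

19.7 µg/L

Outflow Q = 14.6 m³/s × 3.156e+07 s/yr = 4.607e+08 m³/yr.
Steady-state CSTR mass balance: W = Q·C + k·V·C, so C = W/(Q + kV).
Q + kV = 4.607e+08 + 27·2.74e+07 = 1.201e+09 m³/yr.
C = 23600/1.201e+09 = 1.966e-05 kg/m³ = 0.01966 mg/L = 19.66 µg/L.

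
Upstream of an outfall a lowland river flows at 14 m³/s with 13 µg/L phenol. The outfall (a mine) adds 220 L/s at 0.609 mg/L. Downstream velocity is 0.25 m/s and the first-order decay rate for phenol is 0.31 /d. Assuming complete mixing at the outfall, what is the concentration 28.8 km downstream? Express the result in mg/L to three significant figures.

220 L/s = 0.22 m³/s.
13 µg/L = 0.013 mg/L.
After complete mixing, C₀ = (0.22·0.609 + 14·0.013) / 14.22 = 0.02222 mg/L.
Travel time t = 2.88e+04 m / 0.25 m/s = 1.152e+05 s = 1.333 d.
C = 0.02222·exp(−0.31·1.333) = 0.02222·0.6614 = 0.0147 mg/L.

0.0147 mg/L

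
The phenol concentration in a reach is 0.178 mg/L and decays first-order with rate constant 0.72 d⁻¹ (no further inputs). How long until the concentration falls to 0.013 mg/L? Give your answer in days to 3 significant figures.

3.63 d

t = ln(C₀/C)/k = ln(0.178/0.013)/0.72 = 2.617/0.72 = 3.634 d.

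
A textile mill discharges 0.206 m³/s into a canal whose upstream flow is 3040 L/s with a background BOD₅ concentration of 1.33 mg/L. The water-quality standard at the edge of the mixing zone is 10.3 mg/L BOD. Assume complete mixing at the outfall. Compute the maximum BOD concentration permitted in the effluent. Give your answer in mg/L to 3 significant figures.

143 mg/L

3040 L/s = 3.04 m³/s.
Mass balance: 10.3·3.246 = 0.206·Cₑ + 3.04·1.33.
Cₑ = (33.43 − 4.043) / 0.206 = 142.7 mg/L.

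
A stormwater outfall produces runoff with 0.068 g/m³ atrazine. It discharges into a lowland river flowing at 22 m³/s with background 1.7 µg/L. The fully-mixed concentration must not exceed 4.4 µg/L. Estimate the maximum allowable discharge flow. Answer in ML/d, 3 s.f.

1.7 µg/L = 0.0017 mg/L.
4.4 µg/L = 0.0044 mg/L.
Mass balance at complete mixing: C_std·(Q_w + Q_r) = Q_w·C_e + Q_r·C_b.
Rearranging, Q_w = Q_r·(C_std − C_b)/(C_e − C_std) = 22·(0.0044 − 0.0017) / (0.068 − 0.0044) = 0.934 m³/s.
= 80.69 ML/d.

80.7 ML/d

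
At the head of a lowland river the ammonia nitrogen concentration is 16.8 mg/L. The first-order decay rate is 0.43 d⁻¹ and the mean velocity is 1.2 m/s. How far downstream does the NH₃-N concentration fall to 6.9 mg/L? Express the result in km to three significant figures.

215 km

From C = C₀·e^(−kt), t = ln(C₀/C)/k = ln(16.8/6.9)/0.43 = 0.8899/0.43 = 2.069 d.
Distance = v·t = 1.2 m/s × 1.788e+05 s = 2.146e+05 m = 214.6 km.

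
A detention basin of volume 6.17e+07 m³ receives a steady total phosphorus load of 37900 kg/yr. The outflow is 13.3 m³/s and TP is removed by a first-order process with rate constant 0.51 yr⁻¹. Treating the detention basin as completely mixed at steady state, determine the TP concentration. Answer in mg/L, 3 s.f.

Outflow Q = 13.3 m³/s × 3.156e+07 s/yr = 4.197e+08 m³/yr.
Steady-state CSTR mass balance: W = Q·C + k·V·C, so C = W/(Q + kV).
Q + kV = 4.197e+08 + 0.51·6.17e+07 = 4.512e+08 m³/yr.
C = 37900/4.512e+08 = 8.4e-05 kg/m³ = 0.084 mg/L.

0.0840 mg/L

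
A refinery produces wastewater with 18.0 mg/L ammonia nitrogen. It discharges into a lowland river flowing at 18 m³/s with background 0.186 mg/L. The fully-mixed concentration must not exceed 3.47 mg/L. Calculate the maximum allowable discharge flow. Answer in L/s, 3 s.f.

4070 L/s

Mass balance at complete mixing: C_std·(Q_w + Q_r) = Q_w·C_e + Q_r·C_b.
Rearranging, Q_w = Q_r·(C_std − C_b)/(C_e − C_std) = 18·(3.47 − 0.186) / (18 − 3.47) = 4.068 m³/s.
= 4068 L/s.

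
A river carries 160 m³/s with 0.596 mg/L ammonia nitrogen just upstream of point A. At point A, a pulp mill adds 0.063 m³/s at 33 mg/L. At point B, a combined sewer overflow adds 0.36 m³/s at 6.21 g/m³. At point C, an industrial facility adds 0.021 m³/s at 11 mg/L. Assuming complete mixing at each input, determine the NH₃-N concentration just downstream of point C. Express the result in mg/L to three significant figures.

After input A: C = (160·0.596 + 0.063·33) / 160.1 = 0.6088 mg/L.
After input B: C = (160.1·0.6088 + 0.36·6.21) / 160.4 = 0.6213 mg/L.
After input C: C = (160.4·0.6213 + 0.021·11) / 160.4 = 0.6227 mg/L.

0.623 mg/L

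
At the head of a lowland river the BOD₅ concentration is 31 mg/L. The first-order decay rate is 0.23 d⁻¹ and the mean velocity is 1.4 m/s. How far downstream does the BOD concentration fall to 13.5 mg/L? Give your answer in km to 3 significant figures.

From C = C₀·e^(−kt), t = ln(C₀/C)/k = ln(31/13.5)/0.23 = 0.8313/0.23 = 3.614 d.
Distance = v·t = 1.4 m/s × 3.123e+05 s = 4.372e+05 m = 437.2 km.

437 km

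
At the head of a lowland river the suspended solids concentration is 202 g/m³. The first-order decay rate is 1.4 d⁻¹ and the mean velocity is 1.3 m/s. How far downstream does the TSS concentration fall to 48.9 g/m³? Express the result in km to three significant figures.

114 km

From C = C₀·e^(−kt), t = ln(C₀/C)/k = ln(202/48.9)/1.4 = 1.418/1.4 = 1.013 d.
Distance = v·t = 1.3 m/s × 8.754e+04 s = 1.138e+05 m = 113.8 km.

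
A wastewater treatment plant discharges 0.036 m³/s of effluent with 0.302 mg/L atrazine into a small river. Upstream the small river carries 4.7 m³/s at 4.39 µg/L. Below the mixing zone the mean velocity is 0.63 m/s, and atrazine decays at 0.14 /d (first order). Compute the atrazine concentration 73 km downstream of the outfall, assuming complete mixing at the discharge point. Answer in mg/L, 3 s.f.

4.39 µg/L = 0.00439 mg/L.
After complete mixing, C₀ = (0.036·0.302 + 4.7·0.00439) / 4.736 = 0.006652 mg/L.
Travel time t = 7.3e+04 m / 0.63 m/s = 1.159e+05 s = 1.341 d.
C = 0.006652·exp(−0.14·1.341) = 0.006652·0.8288 = 0.005513 mg/L.

0.00551 mg/L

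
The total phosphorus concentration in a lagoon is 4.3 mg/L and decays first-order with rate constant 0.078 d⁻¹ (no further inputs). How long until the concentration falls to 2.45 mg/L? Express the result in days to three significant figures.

7.21 d

t = ln(C₀/C)/k = ln(4.3/2.45)/0.078 = 0.5625/0.078 = 7.212 d.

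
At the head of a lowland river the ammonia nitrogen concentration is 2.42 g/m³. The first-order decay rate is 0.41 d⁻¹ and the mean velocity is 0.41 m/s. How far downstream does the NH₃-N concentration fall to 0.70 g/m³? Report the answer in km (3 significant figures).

107 km

From C = C₀·e^(−kt), t = ln(C₀/C)/k = ln(2.42/0.70)/0.41 = 1.24/0.41 = 3.025 d.
Distance = v·t = 0.41 m/s × 2.614e+05 s = 1.072e+05 m = 107.2 km.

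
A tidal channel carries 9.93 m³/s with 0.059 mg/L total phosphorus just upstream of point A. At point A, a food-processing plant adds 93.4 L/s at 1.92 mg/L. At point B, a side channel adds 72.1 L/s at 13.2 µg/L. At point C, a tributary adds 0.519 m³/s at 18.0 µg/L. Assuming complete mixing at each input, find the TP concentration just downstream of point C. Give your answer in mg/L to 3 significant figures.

0.0731 mg/L

93.4 L/s = 0.0934 m³/s.
After input A: C = (9.93·0.059 + 0.0934·1.92) / 10.02 = 0.07634 mg/L.
72.1 L/s = 0.0721 m³/s.
13.2 µg/L = 0.0132 mg/L.
After input B: C = (10.02·0.07634 + 0.0721·0.0132) / 10.1 = 0.07589 mg/L.
18.0 µg/L = 0.018 mg/L.
After input C: C = (10.1·0.07589 + 0.519·0.018) / 10.61 = 0.07306 mg/L.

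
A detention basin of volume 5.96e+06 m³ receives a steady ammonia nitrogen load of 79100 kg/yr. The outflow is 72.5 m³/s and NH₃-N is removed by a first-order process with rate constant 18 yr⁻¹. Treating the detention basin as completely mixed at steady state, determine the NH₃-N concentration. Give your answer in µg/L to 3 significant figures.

33.0 µg/L

Outflow Q = 72.5 m³/s × 3.156e+07 s/yr = 2.288e+09 m³/yr.
Steady-state CSTR mass balance: W = Q·C + k·V·C, so C = W/(Q + kV).
Q + kV = 2.288e+09 + 18·5.96e+06 = 2.395e+09 m³/yr.
C = 79100/2.395e+09 = 3.302e-05 kg/m³ = 0.03302 mg/L = 33.02 µg/L.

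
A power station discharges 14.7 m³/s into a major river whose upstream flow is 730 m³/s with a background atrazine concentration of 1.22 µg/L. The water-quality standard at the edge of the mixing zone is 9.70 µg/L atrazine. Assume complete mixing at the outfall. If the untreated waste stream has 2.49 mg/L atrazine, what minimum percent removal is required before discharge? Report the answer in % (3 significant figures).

1.22 µg/L = 0.00122 mg/L.
9.70 µg/L = 0.0097 mg/L.
Mass balance: 0.0097·744.7 = 14.7·Cₑ + 730·0.00122.
Cₑ = (7.224 − 0.8906) / 14.7 = 0.4308 mg/L.
Required removal = 1 − 0.4308/2.49 = 82.7 %.

82.7 %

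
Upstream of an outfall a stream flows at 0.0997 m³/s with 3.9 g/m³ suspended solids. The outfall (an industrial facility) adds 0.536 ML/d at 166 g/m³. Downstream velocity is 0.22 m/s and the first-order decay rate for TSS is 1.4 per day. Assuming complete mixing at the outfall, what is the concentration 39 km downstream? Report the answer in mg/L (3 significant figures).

0.536 ML/d = 0.006204 m³/s.
After complete mixing, C₀ = (0.006204·166 + 0.0997·3.9) / 0.1059 = 13.4 mg/L.
Travel time t = 3.9e+04 m / 0.22 m/s = 1.773e+05 s = 2.052 d.
C = 13.4·exp(−1.4·2.052) = 13.4·0.05656 = 0.7576 mg/L.

0.758 mg/L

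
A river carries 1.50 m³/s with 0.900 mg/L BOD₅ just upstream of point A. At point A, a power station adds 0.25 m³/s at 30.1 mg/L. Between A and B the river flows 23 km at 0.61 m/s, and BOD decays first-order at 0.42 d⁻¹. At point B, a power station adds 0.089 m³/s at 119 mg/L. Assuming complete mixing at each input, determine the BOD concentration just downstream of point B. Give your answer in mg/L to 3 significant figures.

After input A: C = (1.5·0.9 + 0.25·30.1) / 1.75 = 5.071 mg/L.
Over the 23 km reach to input B (t = 3.77e+04 s = 0.4364 d), decay gives C = 5.071·exp(−0.42·0.4364) = 4.222 mg/L.
After input B: C = (1.75·4.222 + 0.089·119) / 1.839 = 9.777 mg/L.

9.78 mg/L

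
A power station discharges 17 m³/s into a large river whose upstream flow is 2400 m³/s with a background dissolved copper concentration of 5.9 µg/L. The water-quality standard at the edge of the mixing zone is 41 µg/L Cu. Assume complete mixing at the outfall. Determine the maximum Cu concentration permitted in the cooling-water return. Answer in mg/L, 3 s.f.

5.00 mg/L

5.9 µg/L = 0.0059 mg/L.
41 µg/L = 0.041 mg/L.
Mass balance: 0.041·2417 = 17·Cₑ + 2400·0.0059.
Cₑ = (99.1 − 14.16) / 17 = 4.996 mg/L.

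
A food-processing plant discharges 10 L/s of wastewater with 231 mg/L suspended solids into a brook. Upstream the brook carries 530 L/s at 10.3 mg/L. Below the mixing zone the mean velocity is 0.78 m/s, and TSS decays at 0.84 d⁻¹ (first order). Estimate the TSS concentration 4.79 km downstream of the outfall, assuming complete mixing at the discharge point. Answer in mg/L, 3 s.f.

10 L/s = 0.01 m³/s.
530 L/s = 0.53 m³/s.
After complete mixing, C₀ = (0.01·231 + 0.53·10.3) / 0.54 = 14.39 mg/L.
Travel time t = 4790 m / 0.78 m/s = 6141 s = 0.07108 d.
C = 14.39·exp(−0.84·0.07108) = 14.39·0.942 = 13.55 mg/L.

13.6 mg/L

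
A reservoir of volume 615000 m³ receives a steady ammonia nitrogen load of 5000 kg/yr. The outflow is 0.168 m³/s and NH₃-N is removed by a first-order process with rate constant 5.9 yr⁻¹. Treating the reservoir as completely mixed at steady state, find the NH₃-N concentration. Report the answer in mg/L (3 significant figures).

Outflow Q = 0.168 m³/s × 3.156e+07 s/yr = 5.302e+06 m³/yr.
Steady-state CSTR mass balance: W = Q·C + k·V·C, so C = W/(Q + kV).
Q + kV = 5.302e+06 + 5.9·615000 = 8.93e+06 m³/yr.
C = 5000/8.93e+06 = 0.0005599 kg/m³ = 0.5599 mg/L.

0.560 mg/L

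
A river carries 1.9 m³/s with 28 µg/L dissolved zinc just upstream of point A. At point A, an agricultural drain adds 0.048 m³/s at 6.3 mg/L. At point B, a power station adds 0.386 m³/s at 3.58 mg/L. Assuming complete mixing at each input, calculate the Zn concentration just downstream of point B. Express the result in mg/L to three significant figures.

28 µg/L = 0.028 mg/L.
After input A: C = (1.9·0.028 + 0.048·6.3) / 1.948 = 0.1825 mg/L.
After input B: C = (1.948·0.1825 + 0.386·3.58) / 2.334 = 0.7444 mg/L.

0.744 mg/L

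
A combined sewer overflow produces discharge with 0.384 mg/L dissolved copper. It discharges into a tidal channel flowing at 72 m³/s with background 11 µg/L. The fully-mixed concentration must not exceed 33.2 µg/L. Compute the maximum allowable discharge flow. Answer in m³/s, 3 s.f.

11 µg/L = 0.011 mg/L.
33.2 µg/L = 0.0332 mg/L.
Mass balance at complete mixing: C_std·(Q_w + Q_r) = Q_w·C_e + Q_r·C_b.
Rearranging, Q_w = Q_r·(C_std − C_b)/(C_e − C_std) = 72·(0.0332 − 0.011) / (0.384 − 0.0332) = 4.556 m³/s.

4.56 m³/s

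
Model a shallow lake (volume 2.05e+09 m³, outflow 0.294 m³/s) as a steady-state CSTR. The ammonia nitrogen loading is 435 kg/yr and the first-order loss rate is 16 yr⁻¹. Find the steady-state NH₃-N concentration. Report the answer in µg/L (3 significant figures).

0.0133 µg/L

Outflow Q = 0.294 m³/s × 3.156e+07 s/yr = 9.278e+06 m³/yr.
Steady-state CSTR mass balance: W = Q·C + k·V·C, so C = W/(Q + kV).
Q + kV = 9.278e+06 + 16·2.05e+09 = 3.281e+10 m³/yr.
C = 435/3.281e+10 = 1.326e-08 kg/m³ = 1.326e-05 mg/L = 0.01326 µg/L.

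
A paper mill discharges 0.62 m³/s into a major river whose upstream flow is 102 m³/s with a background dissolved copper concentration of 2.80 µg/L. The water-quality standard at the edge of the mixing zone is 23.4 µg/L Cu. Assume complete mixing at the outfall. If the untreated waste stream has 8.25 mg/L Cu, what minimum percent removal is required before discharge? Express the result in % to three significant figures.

58.6 %

2.80 µg/L = 0.0028 mg/L.
23.4 µg/L = 0.0234 mg/L.
Mass balance: 0.0234·102.6 = 0.62·Cₑ + 102·0.0028.
Cₑ = (2.401 − 0.2856) / 0.62 = 3.412 mg/L.
Required removal = 1 − 3.412/8.25 = 58.64 %.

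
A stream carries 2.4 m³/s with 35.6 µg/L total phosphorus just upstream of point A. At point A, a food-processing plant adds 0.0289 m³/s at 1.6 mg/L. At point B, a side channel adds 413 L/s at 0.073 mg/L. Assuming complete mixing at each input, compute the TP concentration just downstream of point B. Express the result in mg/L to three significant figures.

35.6 µg/L = 0.0356 mg/L.
After input A: C = (2.4·0.0356 + 0.0289·1.6) / 2.429 = 0.05421 mg/L.
413 L/s = 0.413 m³/s.
After input B: C = (2.429·0.05421 + 0.413·0.073) / 2.842 = 0.05694 mg/L.

0.0569 mg/L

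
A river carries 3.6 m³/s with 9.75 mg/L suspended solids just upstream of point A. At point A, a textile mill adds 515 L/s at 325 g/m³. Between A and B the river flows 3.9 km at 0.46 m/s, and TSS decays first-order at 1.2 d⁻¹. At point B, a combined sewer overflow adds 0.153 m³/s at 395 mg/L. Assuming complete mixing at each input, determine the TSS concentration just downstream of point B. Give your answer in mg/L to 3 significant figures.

56.3 mg/L

515 L/s = 0.515 m³/s.
After input A: C = (3.6·9.75 + 0.515·325) / 4.115 = 49.2 mg/L.
Over the 3.9 km reach to input B (t = 8478 s = 0.09813 d), decay gives C = 49.2·exp(−1.2·0.09813) = 43.74 mg/L.
After input B: C = (4.115·43.74 + 0.153·395) / 4.268 = 56.33 mg/L.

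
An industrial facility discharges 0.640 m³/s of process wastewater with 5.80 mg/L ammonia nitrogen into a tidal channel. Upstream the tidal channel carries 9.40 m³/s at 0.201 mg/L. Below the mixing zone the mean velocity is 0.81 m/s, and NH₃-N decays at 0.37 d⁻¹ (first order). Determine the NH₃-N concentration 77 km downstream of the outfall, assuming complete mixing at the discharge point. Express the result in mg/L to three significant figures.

0.371 mg/L

After complete mixing, C₀ = (0.64·5.8 + 9.4·0.201) / 10.04 = 0.5579 mg/L.
Travel time t = 7.7e+04 m / 0.81 m/s = 9.506e+04 s = 1.1 d.
C = 0.5579·exp(−0.37·1.1) = 0.5579·0.6656 = 0.3713 mg/L.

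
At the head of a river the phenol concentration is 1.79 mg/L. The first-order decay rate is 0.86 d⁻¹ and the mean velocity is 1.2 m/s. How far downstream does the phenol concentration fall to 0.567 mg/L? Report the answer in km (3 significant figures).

From C = C₀·e^(−kt), t = ln(C₀/C)/k = ln(1.79/0.567)/0.86 = 1.15/0.86 = 1.337 d.
Distance = v·t = 1.2 m/s × 1.155e+05 s = 1.386e+05 m = 138.6 km.

139 km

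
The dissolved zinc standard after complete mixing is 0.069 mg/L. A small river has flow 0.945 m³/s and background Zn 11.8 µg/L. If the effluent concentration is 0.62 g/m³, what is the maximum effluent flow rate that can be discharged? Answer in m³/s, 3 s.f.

11.8 µg/L = 0.0118 mg/L.
Mass balance at complete mixing: C_std·(Q_w + Q_r) = Q_w·C_e + Q_r·C_b.
Rearranging, Q_w = Q_r·(C_std − C_b)/(C_e − C_std) = 0.945·(0.069 − 0.0118) / (0.62 − 0.069) = 0.0981 m³/s.

0.0981 m³/s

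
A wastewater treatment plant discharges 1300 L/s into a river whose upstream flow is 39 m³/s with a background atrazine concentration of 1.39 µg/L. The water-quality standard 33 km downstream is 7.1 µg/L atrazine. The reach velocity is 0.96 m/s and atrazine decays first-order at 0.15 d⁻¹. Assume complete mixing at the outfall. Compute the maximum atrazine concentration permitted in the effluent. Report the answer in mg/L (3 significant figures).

1300 L/s = 1.3 m³/s.
1.39 µg/L = 0.00139 mg/L.
7.1 µg/L = 0.0071 mg/L.
Travel time to the compliance point: t = 3.3e+04/0.96 = 3.438e+04 s = 0.3979 d; decay factor exp(−0.15·0.3979) = 0.9421.
So the concentration just after mixing may be at most 0.0071/0.9421 = 0.007537 mg/L.
Mass balance: 0.007537·40.3 = 1.3·Cₑ + 39·0.00139.
Cₑ = (0.3037 − 0.05421) / 1.3 = 0.1919 mg/L.

0.192 mg/L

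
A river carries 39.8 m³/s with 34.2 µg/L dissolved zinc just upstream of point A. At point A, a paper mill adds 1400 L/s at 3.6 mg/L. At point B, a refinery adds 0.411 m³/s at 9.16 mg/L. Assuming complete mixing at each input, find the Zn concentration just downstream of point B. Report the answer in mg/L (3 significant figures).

34.2 µg/L = 0.0342 mg/L.
1400 L/s = 1.4 m³/s.
After input A: C = (39.8·0.0342 + 1.4·3.6) / 41.2 = 0.1554 mg/L.
After input B: C = (41.2·0.1554 + 0.411·9.16) / 41.61 = 0.2443 mg/L.

0.244 mg/L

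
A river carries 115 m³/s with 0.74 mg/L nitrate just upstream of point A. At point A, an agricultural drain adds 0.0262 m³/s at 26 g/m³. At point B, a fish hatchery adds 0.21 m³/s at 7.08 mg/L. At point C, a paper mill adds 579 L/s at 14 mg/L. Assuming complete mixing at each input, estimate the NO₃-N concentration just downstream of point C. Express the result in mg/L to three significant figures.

After input A: C = (115·0.74 + 0.0262·26) / 115 = 0.7458 mg/L.
After input B: C = (115·0.7458 + 0.21·7.08) / 115.2 = 0.7573 mg/L.
579 L/s = 0.579 m³/s.
After input C: C = (115.2·0.7573 + 0.579·14) / 115.8 = 0.8235 mg/L.

0.824 mg/L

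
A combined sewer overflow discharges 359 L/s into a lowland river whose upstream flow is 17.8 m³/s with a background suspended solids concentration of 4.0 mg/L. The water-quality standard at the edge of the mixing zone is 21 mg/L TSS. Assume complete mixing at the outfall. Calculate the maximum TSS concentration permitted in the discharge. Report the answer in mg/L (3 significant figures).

359 L/s = 0.359 m³/s.
Mass balance: 21·18.16 = 0.359·Cₑ + 17.8·4.
Cₑ = (381.3 − 71.2) / 0.359 = 863.9 mg/L.

864 mg/L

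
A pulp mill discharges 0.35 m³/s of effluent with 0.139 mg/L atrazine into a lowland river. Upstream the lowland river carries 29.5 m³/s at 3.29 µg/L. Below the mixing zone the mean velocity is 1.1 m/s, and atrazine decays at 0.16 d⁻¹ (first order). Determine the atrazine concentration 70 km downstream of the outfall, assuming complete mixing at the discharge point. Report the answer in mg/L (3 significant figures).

3.29 µg/L = 0.00329 mg/L.
After complete mixing, C₀ = (0.35·0.139 + 29.5·0.00329) / 29.85 = 0.004881 mg/L.
Travel time t = 7e+04 m / 1.1 m/s = 6.364e+04 s = 0.7365 d.
C = 0.004881·exp(−0.16·0.7365) = 0.004881·0.8888 = 0.004339 mg/L.

0.00434 mg/L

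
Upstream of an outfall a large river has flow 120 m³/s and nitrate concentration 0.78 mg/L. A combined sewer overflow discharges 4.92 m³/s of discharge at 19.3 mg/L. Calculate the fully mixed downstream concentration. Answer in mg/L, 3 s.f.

Conservation of mass across the mixing zone: C = (4.92·19.3 + 120·0.78) / (4.92 + 120) = 188.6/124.9 = 1.509 mg/L.

1.51 mg/L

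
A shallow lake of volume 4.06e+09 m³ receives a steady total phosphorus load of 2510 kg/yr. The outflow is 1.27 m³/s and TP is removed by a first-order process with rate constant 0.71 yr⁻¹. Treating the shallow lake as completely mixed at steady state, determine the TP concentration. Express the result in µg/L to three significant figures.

0.859 µg/L

Outflow Q = 1.27 m³/s × 3.156e+07 s/yr = 4.008e+07 m³/yr.
Steady-state CSTR mass balance: W = Q·C + k·V·C, so C = W/(Q + kV).
Q + kV = 4.008e+07 + 0.71·4.06e+09 = 2.923e+09 m³/yr.
C = 2510/2.923e+09 = 8.588e-07 kg/m³ = 0.0008588 mg/L = 0.8588 µg/L.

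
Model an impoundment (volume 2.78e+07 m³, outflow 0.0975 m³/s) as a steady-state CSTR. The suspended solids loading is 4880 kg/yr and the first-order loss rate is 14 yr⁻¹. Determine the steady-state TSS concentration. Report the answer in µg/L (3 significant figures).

12.4 µg/L

Outflow Q = 0.0975 m³/s × 3.156e+07 s/yr = 3.077e+06 m³/yr.
Steady-state CSTR mass balance: W = Q·C + k·V·C, so C = W/(Q + kV).
Q + kV = 3.077e+06 + 14·2.78e+07 = 3.923e+08 m³/yr.
C = 4880/3.923e+08 = 1.244e-05 kg/m³ = 0.01244 mg/L = 12.44 µg/L.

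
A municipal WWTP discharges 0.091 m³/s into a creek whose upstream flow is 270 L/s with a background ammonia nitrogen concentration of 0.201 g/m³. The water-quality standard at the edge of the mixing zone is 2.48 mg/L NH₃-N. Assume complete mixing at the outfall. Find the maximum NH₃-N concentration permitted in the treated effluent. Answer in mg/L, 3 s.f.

9.24 mg/L

270 L/s = 0.27 m³/s.
Mass balance: 2.48·0.361 = 0.091·Cₑ + 0.27·0.201.
Cₑ = (0.8953 − 0.05427) / 0.091 = 9.242 mg/L.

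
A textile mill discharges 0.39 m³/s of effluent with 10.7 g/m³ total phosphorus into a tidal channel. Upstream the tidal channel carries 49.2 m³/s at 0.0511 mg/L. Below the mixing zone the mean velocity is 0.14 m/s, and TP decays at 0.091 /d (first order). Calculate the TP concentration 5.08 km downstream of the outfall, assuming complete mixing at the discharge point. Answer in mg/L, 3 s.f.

0.130 mg/L

After complete mixing, C₀ = (0.39·10.7 + 49.2·0.0511) / 49.59 = 0.1348 mg/L.
Travel time t = 5080 m / 0.14 m/s = 3.629e+04 s = 0.42 d.
C = 0.1348·exp(−0.091·0.42) = 0.1348·0.9625 = 0.1298 mg/L.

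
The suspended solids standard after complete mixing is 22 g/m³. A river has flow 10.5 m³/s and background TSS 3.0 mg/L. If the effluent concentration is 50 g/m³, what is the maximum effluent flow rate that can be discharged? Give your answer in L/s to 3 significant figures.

7120 L/s

Mass balance at complete mixing: C_std·(Q_w + Q_r) = Q_w·C_e + Q_r·C_b.
Rearranging, Q_w = Q_r·(C_std − C_b)/(C_e − C_std) = 10.5·(22 − 3) / (50 − 22) = 7.125 m³/s.
= 7125 L/s.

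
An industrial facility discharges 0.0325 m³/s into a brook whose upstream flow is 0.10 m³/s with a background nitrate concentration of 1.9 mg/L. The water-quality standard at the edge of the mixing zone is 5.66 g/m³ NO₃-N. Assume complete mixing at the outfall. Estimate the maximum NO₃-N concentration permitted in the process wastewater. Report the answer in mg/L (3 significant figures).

Mass balance: 5.66·0.1325 = 0.0325·Cₑ + 0.1·1.9.
Cₑ = (0.75 − 0.19) / 0.0325 = 17.23 mg/L.

17.2 mg/L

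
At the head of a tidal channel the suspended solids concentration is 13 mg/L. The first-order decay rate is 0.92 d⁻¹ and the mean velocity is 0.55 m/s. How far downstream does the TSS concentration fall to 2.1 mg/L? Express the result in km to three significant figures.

94.2 km

From C = C₀·e^(−kt), t = ln(C₀/C)/k = ln(13/2.1)/0.92 = 1.823/0.92 = 1.982 d.
Distance = v·t = 0.55 m/s × 1.712e+05 s = 9.416e+04 m = 94.16 km.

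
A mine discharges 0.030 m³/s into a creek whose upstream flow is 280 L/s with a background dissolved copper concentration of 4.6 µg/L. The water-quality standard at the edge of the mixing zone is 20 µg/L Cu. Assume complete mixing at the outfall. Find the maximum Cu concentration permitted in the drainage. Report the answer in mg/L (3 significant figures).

0.164 mg/L

280 L/s = 0.28 m³/s.
4.6 µg/L = 0.0046 mg/L.
20 µg/L = 0.02 mg/L.
Mass balance: 0.02·0.31 = 0.03·Cₑ + 0.28·0.0046.
Cₑ = (0.0062 − 0.001288) / 0.03 = 0.1637 mg/L.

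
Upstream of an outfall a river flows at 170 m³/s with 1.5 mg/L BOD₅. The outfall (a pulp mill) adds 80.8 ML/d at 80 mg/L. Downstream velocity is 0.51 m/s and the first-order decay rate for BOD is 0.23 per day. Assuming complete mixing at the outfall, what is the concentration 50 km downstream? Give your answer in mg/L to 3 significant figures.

80.8 ML/d = 0.9352 m³/s.
After complete mixing, C₀ = (0.9352·80 + 170·1.5) / 170.9 = 1.929 mg/L.
Travel time t = 5e+04 m / 0.51 m/s = 9.804e+04 s = 1.135 d.
C = 1.929·exp(−0.23·1.135) = 1.929·0.7703 = 1.486 mg/L.

1.49 mg/L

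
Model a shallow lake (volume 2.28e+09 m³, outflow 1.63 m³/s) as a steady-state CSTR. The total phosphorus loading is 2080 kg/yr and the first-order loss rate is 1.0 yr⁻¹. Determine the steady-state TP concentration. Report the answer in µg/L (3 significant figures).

Outflow Q = 1.63 m³/s × 3.156e+07 s/yr = 5.144e+07 m³/yr.
Steady-state CSTR mass balance: W = Q·C + k·V·C, so C = W/(Q + kV).
Q + kV = 5.144e+07 + 1.0·2.28e+09 = 2.331e+09 m³/yr.
C = 2080/2.331e+09 = 8.922e-07 kg/m³ = 0.0008922 mg/L = 0.8922 µg/L.

0.892 µg/L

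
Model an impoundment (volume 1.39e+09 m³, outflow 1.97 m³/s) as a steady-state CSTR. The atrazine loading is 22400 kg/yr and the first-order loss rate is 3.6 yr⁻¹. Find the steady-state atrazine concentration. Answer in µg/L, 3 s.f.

4.42 µg/L

Outflow Q = 1.97 m³/s × 3.156e+07 s/yr = 6.217e+07 m³/yr.
Steady-state CSTR mass balance: W = Q·C + k·V·C, so C = W/(Q + kV).
Q + kV = 6.217e+07 + 3.6·1.39e+09 = 5.066e+09 m³/yr.
C = 22400/5.066e+09 = 4.421e-06 kg/m³ = 0.004421 mg/L = 4.421 µg/L.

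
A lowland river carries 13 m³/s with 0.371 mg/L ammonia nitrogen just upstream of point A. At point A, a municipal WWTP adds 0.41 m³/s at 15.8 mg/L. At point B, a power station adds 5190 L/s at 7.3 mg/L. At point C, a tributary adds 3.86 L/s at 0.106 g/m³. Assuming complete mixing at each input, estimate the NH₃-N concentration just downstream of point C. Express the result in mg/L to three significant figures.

2.64 mg/L

After input A: C = (13·0.371 + 0.41·15.8) / 13.41 = 0.8427 mg/L.
5190 L/s = 5.19 m³/s.
After input B: C = (13.41·0.8427 + 5.19·7.3) / 18.6 = 2.645 mg/L.
3.86 L/s = 0.00386 m³/s.
After input C: C = (18.6·2.645 + 0.00386·0.106) / 18.6 = 2.644 mg/L.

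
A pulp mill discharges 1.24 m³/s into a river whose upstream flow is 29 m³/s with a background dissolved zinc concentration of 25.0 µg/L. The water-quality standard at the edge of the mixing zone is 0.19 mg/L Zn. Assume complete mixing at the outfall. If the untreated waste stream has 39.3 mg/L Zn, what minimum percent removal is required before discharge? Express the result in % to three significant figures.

89.7 %

25.0 µg/L = 0.025 mg/L.
Mass balance: 0.19·30.24 = 1.24·Cₑ + 29·0.025.
Cₑ = (5.746 − 0.725) / 1.24 = 4.049 mg/L.
Required removal = 1 − 4.049/39.3 = 89.7 %.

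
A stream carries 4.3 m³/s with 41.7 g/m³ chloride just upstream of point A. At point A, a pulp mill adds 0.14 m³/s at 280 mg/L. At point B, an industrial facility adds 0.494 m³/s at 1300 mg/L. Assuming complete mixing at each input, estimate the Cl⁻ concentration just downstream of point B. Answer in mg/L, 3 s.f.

After input A: C = (4.3·41.7 + 0.14·280) / 4.44 = 49.21 mg/L.
After input B: C = (4.44·49.21 + 0.494·1300) / 4.934 = 174.4 mg/L.

174 mg/L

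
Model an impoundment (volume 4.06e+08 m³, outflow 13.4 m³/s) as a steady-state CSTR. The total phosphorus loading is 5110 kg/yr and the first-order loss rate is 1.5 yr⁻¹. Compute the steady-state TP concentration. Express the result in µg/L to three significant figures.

Outflow Q = 13.4 m³/s × 3.156e+07 s/yr = 4.229e+08 m³/yr.
Steady-state CSTR mass balance: W = Q·C + k·V·C, so C = W/(Q + kV).
Q + kV = 4.229e+08 + 1.5·4.06e+08 = 1.032e+09 m³/yr.
C = 5110/1.032e+09 = 4.952e-06 kg/m³ = 0.004952 mg/L = 4.952 µg/L.

4.95 µg/L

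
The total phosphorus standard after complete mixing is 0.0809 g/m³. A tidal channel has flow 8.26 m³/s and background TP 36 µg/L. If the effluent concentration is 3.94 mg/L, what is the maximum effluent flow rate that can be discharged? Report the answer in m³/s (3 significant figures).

0.0961 m³/s

36 µg/L = 0.036 mg/L.
Mass balance at complete mixing: C_std·(Q_w + Q_r) = Q_w·C_e + Q_r·C_b.
Rearranging, Q_w = Q_r·(C_std − C_b)/(C_e − C_std) = 8.26·(0.0809 − 0.036) / (3.94 − 0.0809) = 0.0961 m³/s.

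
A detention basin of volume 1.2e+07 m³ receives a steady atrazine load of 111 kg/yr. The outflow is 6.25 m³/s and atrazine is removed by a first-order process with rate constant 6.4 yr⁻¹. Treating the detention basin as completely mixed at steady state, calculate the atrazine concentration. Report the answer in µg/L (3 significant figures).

Outflow Q = 6.25 m³/s × 3.156e+07 s/yr = 1.972e+08 m³/yr.
Steady-state CSTR mass balance: W = Q·C + k·V·C, so C = W/(Q + kV).
Q + kV = 1.972e+08 + 6.4·1.2e+07 = 2.74e+08 m³/yr.
C = 111/2.74e+08 = 4.051e-07 kg/m³ = 0.0004051 mg/L = 0.4051 µg/L.

0.405 µg/L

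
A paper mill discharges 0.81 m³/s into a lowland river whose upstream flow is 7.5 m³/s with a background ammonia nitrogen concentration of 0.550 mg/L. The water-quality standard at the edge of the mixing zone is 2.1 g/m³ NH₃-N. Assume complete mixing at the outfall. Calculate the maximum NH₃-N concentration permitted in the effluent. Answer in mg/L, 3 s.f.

Mass balance: 2.1·8.31 = 0.81·Cₑ + 7.5·0.55.
Cₑ = (17.45 − 4.125) / 0.81 = 16.45 mg/L.

16.5 mg/L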